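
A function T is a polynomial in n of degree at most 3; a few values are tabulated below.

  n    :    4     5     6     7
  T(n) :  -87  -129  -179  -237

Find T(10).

First differences: -42, -50, -58. Second differences: -8, -8.
Level-2 differences are constant, so T has degree 2.
Fitting a degree-2 polynomial gives T(n) = -4n² - 6n + 1.
Then T(10) = -459.

-459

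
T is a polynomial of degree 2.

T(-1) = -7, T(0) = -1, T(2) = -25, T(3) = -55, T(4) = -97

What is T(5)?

-151

Write T(m) = am² + bm + c; the 5 given values yield a linear system in the 3 coefficients.
Solving, T(m) = -6m² - 1.
Then T(5) = -151.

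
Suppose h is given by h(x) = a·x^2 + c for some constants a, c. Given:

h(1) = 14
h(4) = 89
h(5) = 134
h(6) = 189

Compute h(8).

From h(1) = 14 and h(4) = 89: 1a + c = 14 and 16a + c = 89.
Subtracting: 15a = 75, so a = 5; then c = 14 − 5·1 = 9.
So h(x) = 5x² + 9, and h(8) = 329.

329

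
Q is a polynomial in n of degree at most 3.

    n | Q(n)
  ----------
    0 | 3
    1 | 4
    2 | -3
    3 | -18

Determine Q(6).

-111

Write Q(n) = an³ + bn² + cn + d; the 4 given values yield a linear system in the 4 coefficients.
Solving, the leading coefficient vanishes, and Q(n) = -4n² + 5n + 3.
Then Q(6) = -111.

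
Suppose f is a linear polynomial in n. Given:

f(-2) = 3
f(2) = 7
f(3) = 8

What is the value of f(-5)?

0

Write f(n) = an + b; the 3 given values yield a linear system in the 2 coefficients.
Solving, f(n) = n + 5.
Then f(-5) = 0.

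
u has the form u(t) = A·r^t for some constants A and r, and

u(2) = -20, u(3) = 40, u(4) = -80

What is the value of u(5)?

160

Consecutive ratio: 40/(-20) = -2, and -80/40 = -2, so r = -2.
Then A·(-2)^2 = -20 gives A = -5, and u(t) = -5·(-2)^t.
u(5) = -5·(-2)^5 = 160.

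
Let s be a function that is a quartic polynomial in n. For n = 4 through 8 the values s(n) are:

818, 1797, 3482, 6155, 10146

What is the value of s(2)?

Write s(n) = an^4 + bn³ + cn² + dn + e; the 5 given values yield a linear system in the 5 coefficients.
Solving, s(n) = 2n^4 + 3n³ + 6n² + 4n + 2.
Then s(2) = 90.

90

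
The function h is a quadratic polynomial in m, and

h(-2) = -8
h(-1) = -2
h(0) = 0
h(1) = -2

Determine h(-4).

-32

First differences: 6, 2, -2. Second differences: -4, -4.
Level-2 differences are constant, so h has degree 2.
Fitting a degree-2 polynomial gives h(m) = -2m².
Then h(-4) = -32.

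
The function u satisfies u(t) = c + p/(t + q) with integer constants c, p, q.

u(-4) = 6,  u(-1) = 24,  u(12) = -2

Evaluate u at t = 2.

(u(t) − c)(t + q) = p for each data point; the three points give a linear system in c and q, then p follows.
Solving: c = 0, q = 0, p = -24, so u(t) = -24/(t + 0).
Then u(2) = 0 − 24/2 = -12.

-12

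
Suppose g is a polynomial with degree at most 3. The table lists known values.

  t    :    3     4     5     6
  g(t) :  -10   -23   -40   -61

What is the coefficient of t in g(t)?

Write g(t) = at³ + bt² + ct + d; the 4 given values yield a linear system in the 4 coefficients.
Solving, the leading coefficient vanishes, and g(t) = -2t² + t + 5.
The coefficient of t is 1.

1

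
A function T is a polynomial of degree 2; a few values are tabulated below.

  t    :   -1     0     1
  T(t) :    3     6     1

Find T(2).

-12

Write T(t) = at² + bt + c; the 3 given values yield a linear system in the 3 coefficients.
Solving, T(t) = -4t² - t + 6.
Then T(2) = -12.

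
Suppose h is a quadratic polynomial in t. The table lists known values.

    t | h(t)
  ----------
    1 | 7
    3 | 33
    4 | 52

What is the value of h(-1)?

-3

Write h(t) = at² + bt + c; the 3 given values yield a linear system in the 3 coefficients.
Solving, h(t) = 2t² + 5t.
Then h(-1) = -3.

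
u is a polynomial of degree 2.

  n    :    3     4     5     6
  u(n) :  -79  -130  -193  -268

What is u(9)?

-565

Write u(n) = an² + bn + c; the 4 given values yield a linear system in the 3 coefficients.
Solving, u(n) = -6n² - 9n + 2.
Then u(9) = -565.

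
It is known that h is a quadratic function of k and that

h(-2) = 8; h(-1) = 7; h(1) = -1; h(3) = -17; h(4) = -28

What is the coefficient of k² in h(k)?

-1

Write h(k) = ak² + bk + c; the 5 given values yield a linear system in the 3 coefficients.
Solving, h(k) = -k² - 4k + 4.
The coefficient of k² is -1.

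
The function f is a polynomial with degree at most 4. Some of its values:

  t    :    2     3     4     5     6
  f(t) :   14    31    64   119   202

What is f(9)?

679

Write f(t) = at^4 + bt³ + ct² + dt + e; the 5 given values yield a linear system in the 5 coefficients.
Solving, the leading coefficient vanishes, and f(t) = t³ - t² + 3t + 4.
Then f(9) = 679.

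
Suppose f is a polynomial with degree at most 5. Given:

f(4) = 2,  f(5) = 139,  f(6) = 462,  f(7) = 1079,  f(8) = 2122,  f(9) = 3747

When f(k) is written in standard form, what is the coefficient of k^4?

1

First differences: 137, 323, 617, 1043, 1625. Second differences: 186, 294, 426, 582. Third differences: 108, 132, 156. Fourth differences: 24, 24.
Level-4 differences are constant, so f has degree 4.
Fitting a degree-4 polynomial gives f(k) = k^4 - 4k³ + 2k² - 6k - 6.
The coefficient of k^4 is 1.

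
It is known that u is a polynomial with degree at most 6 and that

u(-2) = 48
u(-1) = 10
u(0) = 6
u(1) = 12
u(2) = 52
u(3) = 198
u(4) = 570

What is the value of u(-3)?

192

First differences: -38, -4, 6, 40, 146, 372. Second differences: 34, 10, 34, 106, 226. Third differences: -24, 24, 72, 120. Fourth differences: 48, 48, 48.
Level-4 differences are constant, so u has degree 4.
Fitting a degree-4 polynomial gives u(n) = 2n^4 + 3n² + n + 6.
Then u(-3) = 192.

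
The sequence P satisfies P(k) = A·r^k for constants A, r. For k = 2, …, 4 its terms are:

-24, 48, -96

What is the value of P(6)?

Consecutive ratio: 48/(-24) = -2, and -96/48 = -2, so r = -2.
Then A·(-2)^2 = -24 gives A = -6, and P(k) = -6·(-2)^k.
P(6) = -6·(-2)^6 = -384.

-384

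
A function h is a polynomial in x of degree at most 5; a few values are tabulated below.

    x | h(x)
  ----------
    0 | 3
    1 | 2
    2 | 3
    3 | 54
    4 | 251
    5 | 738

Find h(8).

First differences: -1, 1, 51, 197, 487. Second differences: 2, 50, 146, 290. Third differences: 48, 96, 144. Fourth differences: 48, 48.
Level-4 differences are constant, so h has degree 4.
Fitting a degree-4 polynomial gives h(x) = 2x^4 - 4x³ - x² + 2x + 3.
Then h(8) = 6099.

6099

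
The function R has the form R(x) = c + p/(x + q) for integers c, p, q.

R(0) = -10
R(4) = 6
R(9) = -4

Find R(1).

-12

(R(x) − c)(x + q) = p for each data point; the three points give a linear system in c and q, then p follows.
Solving: c = -6, q = -3, p = 12, so R(x) = -6 + 12/(x − 3).
Then R(1) = -6 + 12/(-2) = -12.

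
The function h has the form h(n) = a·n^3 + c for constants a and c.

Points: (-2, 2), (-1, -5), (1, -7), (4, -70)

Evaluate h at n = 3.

-33

From h(-2) = 2 and h(-1) = -5: -8a + c = 2 and -1a + c = -5.
Subtracting: 7a = -7, so a = -1; then c = 2 − (-1)·(-8) = -6.
So h(n) = -1n³ − 6, and h(3) = -33.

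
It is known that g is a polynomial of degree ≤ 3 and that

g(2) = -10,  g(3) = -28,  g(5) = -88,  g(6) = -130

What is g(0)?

2

Write g(x) = ax³ + bx² + cx + d; the 4 given values yield a linear system in the 4 coefficients.
Solving, the leading coefficient vanishes, and g(x) = -4x² + 2x + 2.
The constant term is g(0) = 2.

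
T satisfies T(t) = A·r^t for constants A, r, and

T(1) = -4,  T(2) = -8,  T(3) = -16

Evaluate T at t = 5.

-64

Consecutive ratio: -8/(-4) = 2, and -16/(-8) = 2, so r = 2.
Then A·2^1 = -4 gives A = -2, and T(t) = -2·2^t.
T(5) = -2·2^5 = -64.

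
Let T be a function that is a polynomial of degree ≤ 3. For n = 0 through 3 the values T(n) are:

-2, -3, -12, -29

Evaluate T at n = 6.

-128

First differences: -1, -9, -17. Second differences: -8, -8.
Level-2 differences are constant, so T has degree 2.
Fitting a degree-2 polynomial gives T(n) = -4n² + 3n - 2.
Then T(6) = -128.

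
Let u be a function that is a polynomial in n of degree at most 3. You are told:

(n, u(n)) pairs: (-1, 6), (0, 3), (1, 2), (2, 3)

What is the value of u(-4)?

27

Write u(n) = an³ + bn² + cn + d; the 4 given values yield a linear system in the 4 coefficients.
Solving, the leading coefficient vanishes, and u(n) = n² - 2n + 3.
Then u(-4) = 27.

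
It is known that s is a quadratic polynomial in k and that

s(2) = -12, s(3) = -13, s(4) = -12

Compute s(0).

Write s(k) = ak² + bk + c; the 3 given values yield a linear system in the 3 coefficients.
Solving, s(k) = k² - 6k - 4.
Then s(0) = -4.

-4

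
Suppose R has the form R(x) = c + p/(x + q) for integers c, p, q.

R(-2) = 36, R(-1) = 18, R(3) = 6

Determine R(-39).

-1

(R(x) − c)(x + q) = p for each data point; the three points give a linear system in c and q, then p follows.
Solving: c = 0, q = 3, p = 36, so R(x) = 36/(x + 3).
Then R(-39) = 0 + 36/(-36) = -1.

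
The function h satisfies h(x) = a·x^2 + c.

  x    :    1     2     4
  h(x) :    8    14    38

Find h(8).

134

From h(1) = 8 and h(2) = 14: 1a + c = 8 and 4a + c = 14.
Subtracting: 3a = 6, so a = 2; then c = 8 − 2·1 = 6.
So h(x) = 2x² + 6, and h(8) = 134.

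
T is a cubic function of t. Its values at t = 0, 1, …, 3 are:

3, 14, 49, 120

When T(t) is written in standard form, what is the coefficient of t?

3

Write T(t) = at³ + bt² + ct + d; the 4 given values yield a linear system in the 4 coefficients.
Solving, T(t) = 2t³ + 6t² + 3t + 3.
The coefficient of t is 3.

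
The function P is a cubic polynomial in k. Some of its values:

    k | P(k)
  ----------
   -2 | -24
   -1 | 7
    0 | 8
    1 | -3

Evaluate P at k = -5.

-477

Write P(k) = ak³ + bk² + ck + d; the 4 given values yield a linear system in the 4 coefficients.
Solving, P(k) = 3k³ - 6k² - 8k + 8.
Then P(-5) = -477.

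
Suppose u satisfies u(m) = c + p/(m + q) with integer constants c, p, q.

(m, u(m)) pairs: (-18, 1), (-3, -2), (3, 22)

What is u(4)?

12

(u(m) − c)(m + q) = p for each data point; the three points give a linear system in c and q, then p follows.
Solving: c = 2, q = -2, p = 20, so u(m) = 2 + 20/(m − 2).
Then u(4) = 2 + 20/2 = 12.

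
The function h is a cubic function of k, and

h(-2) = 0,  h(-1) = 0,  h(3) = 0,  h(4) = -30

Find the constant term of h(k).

Write h(k) = ak³ + bk² + ck + d; the 4 given values yield a linear system in the 4 coefficients.
Solving, h(k) = -k³ + 7k + 6.
The constant term is h(0) = 6.

6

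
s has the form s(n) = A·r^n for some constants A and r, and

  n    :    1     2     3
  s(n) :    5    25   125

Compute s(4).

625

Consecutive ratio: 25/5 = 5, and 125/25 = 5, so r = 5.
Then A·5^1 = 5 gives A = 1, and s(n) = 1·5^n.
s(4) = 1·5^4 = 625.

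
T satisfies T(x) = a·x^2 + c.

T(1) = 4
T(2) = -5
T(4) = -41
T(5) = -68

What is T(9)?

From T(1) = 4 and T(2) = -5: 1a + c = 4 and 4a + c = -5.
Subtracting: 3a = -9, so a = -3; then c = 4 − (-3)·1 = 7.
So T(x) = -3x² + 7, and T(9) = -236.

-236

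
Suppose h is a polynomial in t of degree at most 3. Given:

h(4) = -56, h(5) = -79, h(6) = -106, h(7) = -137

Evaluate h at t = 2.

-22

First differences: -23, -27, -31. Second differences: -4, -4.
Level-2 differences are constant, so h has degree 2.
Fitting a degree-2 polynomial gives h(t) = -2t² - 5t - 4.
Then h(2) = -22.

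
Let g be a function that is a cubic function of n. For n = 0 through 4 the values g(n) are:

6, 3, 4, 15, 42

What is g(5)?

Write g(n) = an³ + bn² + cn + d; the 5 given values yield a linear system in the 4 coefficients.
Solving, g(n) = n³ - n² - 3n + 6.
Then g(5) = 91.

91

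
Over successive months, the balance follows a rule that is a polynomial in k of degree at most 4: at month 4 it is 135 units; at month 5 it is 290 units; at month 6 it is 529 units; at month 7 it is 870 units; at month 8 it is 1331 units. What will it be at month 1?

-6

Write the value at k as f(k).
First differences: 155, 239, 341, 461. Second differences: 84, 102, 120. Third differences: 18, 18.
Level-3 differences are constant, so f has degree 3.
Fitting a degree-3 polynomial gives f(k) = 3k³ - 3k² - k - 5.
Then f(1) = -6.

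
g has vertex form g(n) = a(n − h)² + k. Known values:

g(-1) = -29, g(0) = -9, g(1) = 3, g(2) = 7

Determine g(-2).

First differences 20, 12, 4; second difference -8 = 2a, so a = -4.
Expanding, the n-coefficient is −2ah = 8h; matching it to the data gives h = 2, and then k = 7.
So g(n) = -4(n − 2)² + 7.
g(-2) = -4·(-4)² + 7 = -57.

-57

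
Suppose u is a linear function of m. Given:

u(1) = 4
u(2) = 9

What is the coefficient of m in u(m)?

5

Write u(m) = am + b; the 2 given values yield a linear system in the 2 coefficients.
Solving, u(m) = 5m - 1.
The coefficient of m is 5.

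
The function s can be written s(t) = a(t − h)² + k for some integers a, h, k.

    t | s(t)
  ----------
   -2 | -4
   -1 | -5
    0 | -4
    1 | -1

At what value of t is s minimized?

-1

First differences -1, 1, 3; second difference 2 = 2a, so a = 1.
Expanding, the t-coefficient is −2ah = -2h; matching it to the data gives h = -1, and then k = -5.
So s(t) = 1(t + 1)² − 5.
Hence h = -1.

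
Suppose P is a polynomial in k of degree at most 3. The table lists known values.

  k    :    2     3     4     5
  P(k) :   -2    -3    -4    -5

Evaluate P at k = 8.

First differences: -1, -1, -1.
Level-1 differences are constant, so P has degree 1.
Fitting a degree-1 polynomial gives P(k) = -k.
Then P(8) = -8.

-8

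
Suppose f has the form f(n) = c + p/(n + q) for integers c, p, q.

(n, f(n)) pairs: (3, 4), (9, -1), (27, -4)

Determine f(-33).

(f(n) − c)(n + q) = p for each data point; the three points give a linear system in c and q, then p follows.
Solving: c = -6, q = 3, p = 60, so f(n) = -6 + 60/(n + 3).
Then f(-33) = -6 + 60/(-30) = -8.

-8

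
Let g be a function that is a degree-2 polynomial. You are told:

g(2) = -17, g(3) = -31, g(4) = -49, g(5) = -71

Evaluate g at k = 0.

First differences: -14, -18, -22. Second differences: -4, -4.
Level-2 differences are constant, so g has degree 2.
Fitting a degree-2 polynomial gives g(k) = -2k² - 4k - 1.
Then g(0) = -1.

-1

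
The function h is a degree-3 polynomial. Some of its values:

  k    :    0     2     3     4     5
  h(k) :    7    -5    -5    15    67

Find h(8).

Write h(k) = ak³ + bk² + ck + d; the 5 given values yield a linear system in the 4 coefficients.
Solving, h(k) = 2k³ - 8k² + 2k + 7.
Then h(8) = 535.

535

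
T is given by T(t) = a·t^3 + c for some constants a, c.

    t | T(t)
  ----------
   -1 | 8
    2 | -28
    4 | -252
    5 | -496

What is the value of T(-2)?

From T(-1) = 8 and T(2) = -28: -1a + c = 8 and 8a + c = -28.
Subtracting: 9a = -36, so a = -4; then c = 8 − (-4)·(-1) = 4.
So T(t) = -4t³ + 4, and T(-2) = 36.

36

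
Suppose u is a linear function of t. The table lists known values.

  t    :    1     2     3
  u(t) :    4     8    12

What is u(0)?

Write u(t) = at + b; the 3 given values yield a linear system in the 2 coefficients.
Solving, u(t) = 4t.
The constant term is u(0) = 0.

0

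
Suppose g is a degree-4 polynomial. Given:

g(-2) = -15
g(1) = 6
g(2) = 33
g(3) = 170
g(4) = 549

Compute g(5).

Write g(t) = at^4 + bt³ + ct² + dt + e; the 5 given values yield a linear system in the 5 coefficients.
Solving, g(t) = 2t^4 + 2t³ - 7t² + 4t + 5.
Then g(5) = 1350.

1350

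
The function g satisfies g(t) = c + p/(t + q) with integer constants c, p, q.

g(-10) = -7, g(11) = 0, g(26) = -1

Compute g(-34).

(g(t) − c)(t + q) = p for each data point; the three points give a linear system in c and q, then p follows.
Solving: c = -2, q = 4, p = 30, so g(t) = -2 + 30/(t + 4).
Then g(-34) = -2 + 30/(-30) = -3.

-3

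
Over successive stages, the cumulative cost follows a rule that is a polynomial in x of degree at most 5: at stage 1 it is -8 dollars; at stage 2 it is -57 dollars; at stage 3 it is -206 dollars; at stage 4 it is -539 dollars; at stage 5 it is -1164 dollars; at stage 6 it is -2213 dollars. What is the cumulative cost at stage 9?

Write the value at x as h(x).
First differences: -49, -149, -333, -625, -1049. Second differences: -100, -184, -292, -424. Third differences: -84, -108, -132. Fourth differences: -24, -24.
Level-4 differences are constant, so h has degree 4.
Fitting a degree-4 polynomial gives h(x) = -x^4 - 4x³ - x² - 3x + 1.
Then h(9) = -9584.

-9584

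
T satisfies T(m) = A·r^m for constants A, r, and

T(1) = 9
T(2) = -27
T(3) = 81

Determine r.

-3

Consecutive ratio: -27/9 = -3, and 81/(-27) = -3, so r = -3.
Then A·(-3)^1 = 9 gives A = -3, and T(m) = -3·(-3)^m.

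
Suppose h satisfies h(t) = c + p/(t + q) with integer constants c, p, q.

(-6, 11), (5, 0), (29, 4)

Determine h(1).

(h(t) − c)(t + q) = p for each data point; the three points give a linear system in c and q, then p follows.
Solving: c = 5, q = 1, p = -30, so h(t) = 5 − 30/(t + 1).
Then h(1) = 5 − 30/2 = -10.

-10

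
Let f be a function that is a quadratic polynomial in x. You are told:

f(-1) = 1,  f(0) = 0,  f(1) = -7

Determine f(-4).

-32

Write f(x) = ax² + bx + c; the 3 given values yield a linear system in the 3 coefficients.
Solving, f(x) = -3x² - 4x.
Then f(-4) = -32.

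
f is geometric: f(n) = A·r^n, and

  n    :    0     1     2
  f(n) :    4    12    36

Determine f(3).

108

Consecutive ratio: 12/4 = 3, and 36/12 = 3, so r = 3.
Then A·3^0 = 4 gives A = 4, and f(n) = 4·3^n.
f(3) = 4·3^3 = 108.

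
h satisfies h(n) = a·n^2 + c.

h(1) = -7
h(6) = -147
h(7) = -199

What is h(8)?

From h(1) = -7 and h(6) = -147: 1a + c = -7 and 36a + c = -147.
Subtracting: 35a = -140, so a = -4; then c = -7 − (-4)·1 = -3.
So h(n) = -4n² − 3, and h(8) = -259.

-259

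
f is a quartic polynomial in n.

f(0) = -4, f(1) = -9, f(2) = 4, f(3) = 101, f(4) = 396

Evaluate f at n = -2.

36

Write f(n) = an^4 + bn³ + cn² + dn + e; the 5 given values yield a linear system in the 5 coefficients.
Solving, f(n) = 2n^4 - n³ - 2n² - 4n - 4.
Then f(-2) = 36.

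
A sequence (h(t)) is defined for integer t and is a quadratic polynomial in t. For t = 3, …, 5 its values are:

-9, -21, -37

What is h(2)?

-1

Write h(t) = at² + bt + c; the 3 given values yield a linear system in the 3 coefficients.
Solving, h(t) = -2t² + 2t + 3.
Then h(2) = -1.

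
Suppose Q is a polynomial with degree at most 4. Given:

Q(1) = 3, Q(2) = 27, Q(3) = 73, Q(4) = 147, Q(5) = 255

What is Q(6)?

403

Write Q(t) = at^4 + bt³ + ct² + dt + e; the 5 given values yield a linear system in the 5 coefficients.
Solving, the leading coefficient vanishes, and Q(t) = t³ + 5t² + 2t - 5.
Then Q(6) = 403.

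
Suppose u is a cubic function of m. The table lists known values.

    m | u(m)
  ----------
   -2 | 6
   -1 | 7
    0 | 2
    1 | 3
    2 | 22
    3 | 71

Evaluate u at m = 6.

First differences: 1, -5, 1, 19, 49. Second differences: -6, 6, 18, 30. Third differences: 12, 12, 12.
Level-3 differences are constant, so u has degree 3.
Fitting a degree-3 polynomial gives u(m) = 2m³ + 3m² - 4m + 2.
Then u(6) = 518.

518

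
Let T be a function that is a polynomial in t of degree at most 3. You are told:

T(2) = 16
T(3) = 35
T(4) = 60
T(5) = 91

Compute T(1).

3

First differences: 19, 25, 31. Second differences: 6, 6.
Level-2 differences are constant, so T has degree 2.
Fitting a degree-2 polynomial gives T(t) = 3t² + 4t - 4.
Then T(1) = 3.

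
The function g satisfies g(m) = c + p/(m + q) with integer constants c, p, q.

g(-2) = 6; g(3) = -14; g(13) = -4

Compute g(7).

(g(m) − c)(m + q) = p for each data point; the three points give a linear system in c and q, then p follows.
Solving: c = -2, q = -1, p = -24, so g(m) = -2 − 24/(m − 1).
Then g(7) = -2 − 24/6 = -6.

-6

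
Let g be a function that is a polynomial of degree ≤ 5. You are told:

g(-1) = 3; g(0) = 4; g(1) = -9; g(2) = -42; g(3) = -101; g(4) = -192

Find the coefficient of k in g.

Write g(k) = ak^5 + bk^4 + ck³ + dk² + ek + p; the 6 given values yield a linear system in the 6 coefficients.
Solving, the top 2 coefficients vanish, and g(k) = -k³ - 7k² - 5k + 4.
The coefficient of k is -5.

-5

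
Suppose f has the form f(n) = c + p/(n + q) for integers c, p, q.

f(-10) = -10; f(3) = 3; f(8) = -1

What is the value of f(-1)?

(f(n) − c)(n + q) = p for each data point; the three points give a linear system in c and q, then p follows.
Solving: c = -5, q = 2, p = 40, so f(n) = -5 + 40/(n + 2).
Then f(-1) = -5 + 40/1 = 35.

35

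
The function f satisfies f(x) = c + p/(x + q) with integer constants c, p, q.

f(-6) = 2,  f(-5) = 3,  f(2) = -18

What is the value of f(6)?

(f(x) − c)(x + q) = p for each data point; the three points give a linear system in c and q, then p follows.
Solving: c = -3, q = 0, p = -30, so f(x) = -3 − 30/(x + 0).
Then f(6) = -3 − 30/6 = -8.

-8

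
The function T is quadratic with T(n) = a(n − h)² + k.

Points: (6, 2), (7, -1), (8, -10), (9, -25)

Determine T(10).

-46

First differences -3, -9, -15; second difference -6 = 2a, so a = -3.
Expanding, the n-coefficient is −2ah = 6h; matching it to the data gives h = 6, and then k = 2.
So T(n) = -3(n − 6)² + 2.
T(10) = -3·4² + 2 = -46.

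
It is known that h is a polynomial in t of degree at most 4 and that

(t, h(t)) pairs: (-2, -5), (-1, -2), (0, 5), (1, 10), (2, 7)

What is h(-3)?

First differences: 3, 7, 5, -3. Second differences: 4, -2, -8. Third differences: -6, -6.
Level-3 differences are constant, so h has degree 3.
Fitting a degree-3 polynomial gives h(t) = -t³ - t² + 7t + 5.
Then h(-3) = 2.

2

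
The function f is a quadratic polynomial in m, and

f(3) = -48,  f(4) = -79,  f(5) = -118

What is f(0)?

-3

Write f(m) = am² + bm + c; the 3 given values yield a linear system in the 3 coefficients.
Solving, f(m) = -4m² - 3m - 3.
Then f(0) = -3.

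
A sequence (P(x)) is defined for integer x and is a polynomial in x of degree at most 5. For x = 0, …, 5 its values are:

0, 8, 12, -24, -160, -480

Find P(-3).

-48

Write P(x) = ax^5 + bx^4 + cx³ + dx² + ex + p; the 6 given values yield a linear system in the 6 coefficients.
Solving, the leading coefficient vanishes, and P(x) = -x^4 + 5x² + 4x.
Then P(-3) = -48.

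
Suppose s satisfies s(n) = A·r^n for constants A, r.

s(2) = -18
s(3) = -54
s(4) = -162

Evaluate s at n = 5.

Consecutive ratio: -54/(-18) = 3, and -162/(-54) = 3, so r = 3.
Then A·3^2 = -18 gives A = -2, and s(n) = -2·3^n.
s(5) = -2·3^5 = -486.

-486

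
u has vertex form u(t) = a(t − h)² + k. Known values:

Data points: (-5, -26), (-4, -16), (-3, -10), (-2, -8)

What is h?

-2

First differences 10, 6, 2; second difference -4 = 2a, so a = -2.
Expanding, the t-coefficient is −2ah = 4h; matching it to the data gives h = -2, and then k = -8.
So u(t) = -2(t + 2)² − 8.
Hence h = -2.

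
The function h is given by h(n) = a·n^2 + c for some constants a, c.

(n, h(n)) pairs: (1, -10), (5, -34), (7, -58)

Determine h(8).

From h(1) = -10 and h(5) = -34: 1a + c = -10 and 25a + c = -34.
Subtracting: 24a = -24, so a = -1; then c = -10 − (-1)·1 = -9.
So h(n) = -1n² − 9, and h(8) = -73.

-73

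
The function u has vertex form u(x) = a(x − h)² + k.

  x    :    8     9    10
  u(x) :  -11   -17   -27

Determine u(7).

First differences -6, -10; second difference -4 = 2a, so a = -2.
Expanding, the x-coefficient is −2ah = 4h; matching it to the data gives h = 7, and then k = -9.
So u(x) = -2(x − 7)² − 9.
u(7) = -2·0² − 9 = -9.

-9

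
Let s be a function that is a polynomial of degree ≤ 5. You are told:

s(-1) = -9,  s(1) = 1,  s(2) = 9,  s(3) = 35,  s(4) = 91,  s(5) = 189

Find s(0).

-1

Write s(m) = am^5 + bm^4 + cm³ + dm² + em + p; the 6 given values yield a linear system in the 6 coefficients.
Solving, the top 2 coefficients vanish, and s(m) = 2m³ - 3m² + 3m - 1.
Then s(0) = -1.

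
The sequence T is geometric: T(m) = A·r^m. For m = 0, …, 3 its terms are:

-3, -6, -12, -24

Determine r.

2

Consecutive ratio: -6/(-3) = 2, and -12/(-6) = 2, so r = 2.
Then A·2^0 = -3 gives A = -3, and T(m) = -3·2^m.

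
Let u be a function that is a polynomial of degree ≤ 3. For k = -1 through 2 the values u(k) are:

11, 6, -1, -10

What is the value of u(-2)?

14

First differences: -5, -7, -9. Second differences: -2, -2.
Level-2 differences are constant, so u has degree 2.
Fitting a degree-2 polynomial gives u(k) = -k² - 6k + 6.
Then u(-2) = 14.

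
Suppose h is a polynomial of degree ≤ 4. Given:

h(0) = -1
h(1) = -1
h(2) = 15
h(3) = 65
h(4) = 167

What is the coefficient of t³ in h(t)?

First differences: 0, 16, 50, 102. Second differences: 16, 34, 52. Third differences: 18, 18.
Level-3 differences are constant, so h has degree 3.
Fitting a degree-3 polynomial gives h(t) = 3t³ - t² - 2t - 1.
The coefficient of t³ is 3.

3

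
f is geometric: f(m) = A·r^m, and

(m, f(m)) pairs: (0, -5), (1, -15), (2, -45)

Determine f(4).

-405

Consecutive ratio: -15/(-5) = 3, and -45/(-15) = 3, so r = 3.
Then A·3^0 = -5 gives A = -5, and f(m) = -5·3^m.
f(4) = -5·3^4 = -405.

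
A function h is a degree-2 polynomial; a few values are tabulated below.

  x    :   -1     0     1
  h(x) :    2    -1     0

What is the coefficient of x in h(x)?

Write h(x) = ax² + bx + c; the 3 given values yield a linear system in the 3 coefficients.
Solving, h(x) = 2x² - x - 1.
The coefficient of x is -1.

-1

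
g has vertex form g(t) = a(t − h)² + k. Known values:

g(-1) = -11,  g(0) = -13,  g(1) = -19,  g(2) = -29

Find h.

-1

First differences -2, -6, -10; second difference -4 = 2a, so a = -2.
Expanding, the t-coefficient is −2ah = 4h; matching it to the data gives h = -1, and then k = -11.
So g(t) = -2(t + 1)² − 11.
Hence h = -1.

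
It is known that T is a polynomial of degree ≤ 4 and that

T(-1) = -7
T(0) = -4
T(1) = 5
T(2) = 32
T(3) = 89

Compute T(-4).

First differences: 3, 9, 27, 57. Second differences: 6, 18, 30. Third differences: 12, 12.
Level-3 differences are constant, so T has degree 3.
Fitting a degree-3 polynomial gives T(t) = 2t³ + 3t² + 4t - 4.
Then T(-4) = -100.

-100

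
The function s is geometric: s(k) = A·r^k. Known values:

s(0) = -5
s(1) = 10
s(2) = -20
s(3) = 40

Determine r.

-2

Consecutive ratio: 10/(-5) = -2, and -20/10 = -2, so r = -2.
Then A·(-2)^0 = -5 gives A = -5, and s(k) = -5·(-2)^k.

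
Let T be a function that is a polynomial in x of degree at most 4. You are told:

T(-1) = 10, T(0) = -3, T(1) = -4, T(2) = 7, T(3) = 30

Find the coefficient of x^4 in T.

0

First differences: -13, -1, 11, 23. Second differences: 12, 12, 12.
Level-2 differences are constant, so T has degree 2.
Fitting a degree-2 polynomial gives T(x) = 6x² - 7x - 3.
The coefficient of x^4 is 0.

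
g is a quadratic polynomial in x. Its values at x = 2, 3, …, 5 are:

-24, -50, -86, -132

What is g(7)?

-254

First differences: -26, -36, -46. Second differences: -10, -10.
Level-2 differences are constant, so g has degree 2.
Fitting a degree-2 polynomial gives g(x) = -5x² - x - 2.
Then g(7) = -254.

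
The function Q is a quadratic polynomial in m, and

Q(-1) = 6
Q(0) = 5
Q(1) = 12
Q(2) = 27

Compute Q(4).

First differences: -1, 7, 15. Second differences: 8, 8.
Level-2 differences are constant, so Q has degree 2.
Fitting a degree-2 polynomial gives Q(m) = 4m² + 3m + 5.
Then Q(4) = 81.

81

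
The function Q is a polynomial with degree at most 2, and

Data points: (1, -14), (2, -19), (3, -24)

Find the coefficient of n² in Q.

First differences: -5, -5.
Level-1 differences are constant, so Q has degree 1.
Fitting a degree-1 polynomial gives Q(n) = -5n - 9.
The coefficient of n² is 0.

0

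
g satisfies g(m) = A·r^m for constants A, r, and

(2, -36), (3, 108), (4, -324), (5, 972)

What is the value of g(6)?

-2916

Consecutive ratio: 108/(-36) = -3, and -324/108 = -3, so r = -3.
Then A·(-3)^2 = -36 gives A = -4, and g(m) = -4·(-3)^m.
g(6) = -4·(-3)^6 = -2916.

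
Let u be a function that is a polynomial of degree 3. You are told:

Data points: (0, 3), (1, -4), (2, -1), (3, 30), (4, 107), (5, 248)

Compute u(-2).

First differences: -7, 3, 31, 77, 141. Second differences: 10, 28, 46, 64. Third differences: 18, 18, 18.
Level-3 differences are constant, so u has degree 3.
Fitting a degree-3 polynomial gives u(m) = 3m³ - 4m² - 6m + 3.
Then u(-2) = -25.

-25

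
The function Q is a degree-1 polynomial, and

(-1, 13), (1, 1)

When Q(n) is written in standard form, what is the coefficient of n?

Write Q(n) = an + b; the 2 given values yield a linear system in the 2 coefficients.
Solving, Q(n) = -6n + 7.
The coefficient of n is -6.

-6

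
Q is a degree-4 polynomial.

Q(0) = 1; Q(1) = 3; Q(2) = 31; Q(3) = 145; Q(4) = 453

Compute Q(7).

4341

Write Q(n) = an^4 + bn³ + cn² + dn + e; the 5 given values yield a linear system in the 5 coefficients.
Solving, Q(n) = 2n^4 - 2n³ + 5n² - 3n + 1.
Then Q(7) = 4341.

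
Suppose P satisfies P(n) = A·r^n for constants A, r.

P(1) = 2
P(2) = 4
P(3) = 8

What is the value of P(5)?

32

Consecutive ratio: 4/2 = 2, and 8/4 = 2, so r = 2.
Then A·2^1 = 2 gives A = 1, and P(n) = 1·2^n.
P(5) = 1·2^5 = 32.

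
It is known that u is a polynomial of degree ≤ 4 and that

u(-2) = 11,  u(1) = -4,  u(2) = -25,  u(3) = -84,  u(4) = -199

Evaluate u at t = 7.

-1060

Write u(t) = at^4 + bt³ + ct² + dt + e; the 5 given values yield a linear system in the 5 coefficients.
Solving, the leading coefficient vanishes, and u(t) = -3t³ - t² + 3t - 3.
Then u(7) = -1060.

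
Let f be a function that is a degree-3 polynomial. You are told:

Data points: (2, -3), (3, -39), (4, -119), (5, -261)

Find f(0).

9

Write f(m) = am³ + bm² + cm + d; the 4 given values yield a linear system in the 4 coefficients.
Solving, f(m) = -3m³ + 5m² - 4m + 9.
Then f(0) = 9.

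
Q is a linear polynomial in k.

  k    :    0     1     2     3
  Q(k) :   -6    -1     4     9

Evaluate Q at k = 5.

19

Write Q(k) = ak + b; the 4 given values yield a linear system in the 2 coefficients.
Solving, Q(k) = 5k - 6.
Then Q(5) = 19.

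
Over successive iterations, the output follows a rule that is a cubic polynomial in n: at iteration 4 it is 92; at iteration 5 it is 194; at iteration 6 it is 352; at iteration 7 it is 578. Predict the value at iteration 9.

Write the value at n as u(n).
Write u(n) = an³ + bn² + cn + d; the 4 given values yield a linear system in the 4 coefficients.
Solving, u(n) = 2n³ - 2n² - 2n + 4.
Then u(9) = 1282.

1282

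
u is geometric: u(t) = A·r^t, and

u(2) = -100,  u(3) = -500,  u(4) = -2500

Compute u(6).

-62500

Consecutive ratio: -500/(-100) = 5, and -2500/(-500) = 5, so r = 5.
Then A·5^2 = -100 gives A = -4, and u(t) = -4·5^t.
u(6) = -4·5^6 = -62500.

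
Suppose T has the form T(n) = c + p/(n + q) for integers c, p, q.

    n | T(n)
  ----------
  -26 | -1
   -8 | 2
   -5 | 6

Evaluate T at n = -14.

0

(T(n) − c)(n + q) = p for each data point; the three points give a linear system in c and q, then p follows.
Solving: c = -2, q = 2, p = -24, so T(n) = -2 − 24/(n + 2).
Then T(-14) = -2 − 24/(-12) = 0.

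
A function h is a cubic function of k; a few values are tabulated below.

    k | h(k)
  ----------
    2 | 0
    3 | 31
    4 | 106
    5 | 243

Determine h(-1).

Write h(k) = ak³ + bk² + ck + d; the 4 given values yield a linear system in the 4 coefficients.
Solving, h(k) = 3k³ - 5k² - k - 2.
Then h(-1) = -9.

-9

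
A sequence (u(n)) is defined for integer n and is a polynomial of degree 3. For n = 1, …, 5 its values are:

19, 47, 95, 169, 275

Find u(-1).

-1

Write u(n) = an³ + bn² + cn + d; the 5 given values yield a linear system in the 4 coefficients.
Solving, u(n) = n³ + 4n² + 9n + 5.
Then u(-1) = -1.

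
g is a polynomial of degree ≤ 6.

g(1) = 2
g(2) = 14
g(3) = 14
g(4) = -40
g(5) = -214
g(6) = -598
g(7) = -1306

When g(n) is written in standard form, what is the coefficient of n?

First differences: 12, 0, -54, -174, -384, -708. Second differences: -12, -54, -120, -210, -324. Third differences: -42, -66, -90, -114. Fourth differences: -24, -24, -24.
Level-4 differences are constant, so g has degree 4.
Fitting a degree-4 polynomial gives g(n) = -n^4 + 3n³ + n² + 3n - 4.
The coefficient of n is 3.

3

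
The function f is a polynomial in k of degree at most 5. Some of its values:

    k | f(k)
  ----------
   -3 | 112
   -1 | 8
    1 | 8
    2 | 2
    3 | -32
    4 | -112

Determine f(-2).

38

Write f(k) = ak^5 + bk^4 + ck³ + dk² + ek + p; the 6 given values yield a linear system in the 6 coefficients.
Solving, the top 2 coefficients vanish, and f(k) = -3k³ + 4k² + 3k + 4.
Then f(-2) = 38.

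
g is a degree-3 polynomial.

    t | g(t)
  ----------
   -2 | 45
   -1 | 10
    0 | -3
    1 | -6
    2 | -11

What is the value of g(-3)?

Write g(t) = at³ + bt² + ct + d; the 5 given values yield a linear system in the 4 coefficients.
Solving, g(t) = -2t³ + 5t² - 6t - 3.
Then g(-3) = 114.

114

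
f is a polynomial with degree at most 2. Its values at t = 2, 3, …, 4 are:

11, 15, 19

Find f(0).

First differences: 4, 4.
Level-1 differences are constant, so f has degree 1.
Fitting a degree-1 polynomial gives f(t) = 4t + 3.
Then f(0) = 3.

3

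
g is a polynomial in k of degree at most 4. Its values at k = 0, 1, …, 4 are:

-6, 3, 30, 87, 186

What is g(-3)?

Write g(k) = ak^4 + bk³ + ck² + dk + e; the 5 given values yield a linear system in the 5 coefficients.
Solving, the leading coefficient vanishes, and g(k) = 2k³ + 3k² + 4k - 6.
Then g(-3) = -45.

-45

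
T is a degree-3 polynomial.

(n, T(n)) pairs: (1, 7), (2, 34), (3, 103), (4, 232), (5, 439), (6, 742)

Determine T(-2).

Write T(n) = an³ + bn² + cn + d; the 6 given values yield a linear system in the 4 coefficients.
Solving, T(n) = 3n³ + 3n² - 3n + 4.
Then T(-2) = -2.

-2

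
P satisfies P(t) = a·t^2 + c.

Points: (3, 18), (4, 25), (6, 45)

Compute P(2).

From P(3) = 18 and P(4) = 25: 9a + c = 18 and 16a + c = 25.
Subtracting: 7a = 7, so a = 1; then c = 18 − 1·9 = 9.
So P(t) = 1t² + 9, and P(2) = 13.

13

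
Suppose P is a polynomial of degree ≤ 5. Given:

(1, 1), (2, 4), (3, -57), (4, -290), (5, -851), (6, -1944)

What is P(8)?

-6782

Write P(t) = at^5 + bt^4 + ct³ + dt² + et + p; the 6 given values yield a linear system in the 6 coefficients.
Solving, the leading coefficient vanishes, and P(t) = -2t^4 + 2t³ + 6t² + t - 6.
Then P(8) = -6782.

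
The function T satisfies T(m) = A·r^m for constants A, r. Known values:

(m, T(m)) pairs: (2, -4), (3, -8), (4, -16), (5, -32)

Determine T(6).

-64

Consecutive ratio: -8/(-4) = 2, and -16/(-8) = 2, so r = 2.
Then A·2^2 = -4 gives A = -1, and T(m) = -1·2^m.
T(6) = -1·2^6 = -64.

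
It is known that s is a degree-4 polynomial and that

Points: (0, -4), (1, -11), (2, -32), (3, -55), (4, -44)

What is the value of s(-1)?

Write s(x) = ax^4 + bx³ + cx² + dx + e; the 5 given values yield a linear system in the 5 coefficients.
Solving, s(x) = x^4 - 4x³ - 2x² - 2x - 4.
Then s(-1) = 1.

1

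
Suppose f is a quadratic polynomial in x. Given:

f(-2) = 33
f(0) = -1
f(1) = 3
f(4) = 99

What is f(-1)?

Write f(x) = ax² + bx + c; the 4 given values yield a linear system in the 3 coefficients.
Solving, f(x) = 7x² - 3x - 1.
Then f(-1) = 9.

9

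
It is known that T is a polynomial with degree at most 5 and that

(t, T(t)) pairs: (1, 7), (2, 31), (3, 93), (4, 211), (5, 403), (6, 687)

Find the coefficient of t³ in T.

3

First differences: 24, 62, 118, 192, 284. Second differences: 38, 56, 74, 92. Third differences: 18, 18, 18.
Level-3 differences are constant, so T has degree 3.
Fitting a degree-3 polynomial gives T(t) = 3t³ + t² + 3.
The coefficient of t³ is 3.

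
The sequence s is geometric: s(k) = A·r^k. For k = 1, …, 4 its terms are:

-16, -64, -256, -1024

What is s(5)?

-4096

Consecutive ratio: -64/(-16) = 4, and -256/(-64) = 4, so r = 4.
Then A·4^1 = -16 gives A = -4, and s(k) = -4·4^k.
s(5) = -4·4^5 = -4096.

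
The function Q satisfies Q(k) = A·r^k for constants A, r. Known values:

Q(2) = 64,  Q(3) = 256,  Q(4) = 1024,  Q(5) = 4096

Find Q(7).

Consecutive ratio: 256/64 = 4, and 1024/256 = 4, so r = 4.
Then A·4^2 = 64 gives A = 4, and Q(k) = 4·4^k.
Q(7) = 4·4^7 = 65536.

65536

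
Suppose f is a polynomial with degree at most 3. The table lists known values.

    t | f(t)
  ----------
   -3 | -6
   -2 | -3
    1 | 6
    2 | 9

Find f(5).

18

Write f(t) = at³ + bt² + ct + d; the 4 given values yield a linear system in the 4 coefficients.
Solving, the top 2 coefficients vanish, and f(t) = 3t + 3.
Then f(5) = 18.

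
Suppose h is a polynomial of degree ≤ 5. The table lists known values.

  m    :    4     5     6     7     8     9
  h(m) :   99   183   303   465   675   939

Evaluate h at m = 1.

First differences: 84, 120, 162, 210, 264. Second differences: 36, 42, 48, 54. Third differences: 6, 6, 6.
Level-3 differences are constant, so h has degree 3.
Fitting a degree-3 polynomial gives h(m) = m³ + 3m² - 4m + 3.
Then h(1) = 3.

3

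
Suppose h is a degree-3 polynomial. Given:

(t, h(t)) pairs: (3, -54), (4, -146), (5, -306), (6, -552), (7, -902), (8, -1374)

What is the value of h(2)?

-12

Write h(t) = at³ + bt² + ct + d; the 6 given values yield a linear system in the 4 coefficients.
Solving, h(t) = -3t³ + 2t² + 5t - 6.
Then h(2) = -12.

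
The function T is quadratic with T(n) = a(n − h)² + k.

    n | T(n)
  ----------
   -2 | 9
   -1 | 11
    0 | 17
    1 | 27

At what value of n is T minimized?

First differences 2, 6, 10; second difference 4 = 2a, so a = 2.
Expanding, the n-coefficient is −2ah = -4h; matching it to the data gives h = -2, and then k = 9.
So T(n) = 2(n + 2)² + 9.
Hence h = -2.

-2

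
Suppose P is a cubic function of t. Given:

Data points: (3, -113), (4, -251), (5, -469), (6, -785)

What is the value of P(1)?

Write P(t) = at³ + bt² + ct + d; the 4 given values yield a linear system in the 4 coefficients.
Solving, P(t) = -3t³ - 4t² + t + 1.
Then P(1) = -5.

-5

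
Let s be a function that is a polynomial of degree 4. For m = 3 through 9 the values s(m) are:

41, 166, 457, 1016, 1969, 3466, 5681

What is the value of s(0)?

First differences: 125, 291, 559, 953, 1497, 2215. Second differences: 166, 268, 394, 544, 718. Third differences: 102, 126, 150, 174. Fourth differences: 24, 24, 24.
Level-4 differences are constant, so s has degree 4.
Fitting a degree-4 polynomial gives s(m) = m^4 - m³ - 2m² + m + 2.
Then s(0) = 2.

2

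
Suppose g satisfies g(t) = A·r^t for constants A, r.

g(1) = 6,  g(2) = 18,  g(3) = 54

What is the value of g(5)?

Consecutive ratio: 18/6 = 3, and 54/18 = 3, so r = 3.
Then A·3^1 = 6 gives A = 2, and g(t) = 2·3^t.
g(5) = 2·3^5 = 486.

486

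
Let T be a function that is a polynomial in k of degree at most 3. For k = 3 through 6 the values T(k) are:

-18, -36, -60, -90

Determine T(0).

First differences: -18, -24, -30. Second differences: -6, -6.
Level-2 differences are constant, so T has degree 2.
Fitting a degree-2 polynomial gives T(k) = -3k² + 3k.
Then T(0) = 0.

0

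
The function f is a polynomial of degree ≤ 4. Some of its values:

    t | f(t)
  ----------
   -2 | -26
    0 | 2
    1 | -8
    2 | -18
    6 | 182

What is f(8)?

594

Write f(t) = at^4 + bt³ + ct² + dt + e; the 5 given values yield a linear system in the 5 coefficients.
Solving, the leading coefficient vanishes, and f(t) = 2t³ - 6t² - 6t + 2.
Then f(8) = 594.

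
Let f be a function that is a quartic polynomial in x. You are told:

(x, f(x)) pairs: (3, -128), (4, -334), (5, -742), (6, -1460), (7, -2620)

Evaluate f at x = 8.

-4378

Write f(x) = ax^4 + bx³ + cx² + dx + e; the 5 given values yield a linear system in the 5 coefficients.
Solving, f(x) = -x^4 - 4x² - 3x - 2.
Then f(8) = -4378.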